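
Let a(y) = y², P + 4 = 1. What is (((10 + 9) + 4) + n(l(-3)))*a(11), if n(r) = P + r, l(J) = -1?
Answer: 2299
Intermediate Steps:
P = -3 (P = -4 + 1 = -3)
n(r) = -3 + r
(((10 + 9) + 4) + n(l(-3)))*a(11) = (((10 + 9) + 4) + (-3 - 1))*11² = ((19 + 4) - 4)*121 = (23 - 4)*121 = 19*121 = 2299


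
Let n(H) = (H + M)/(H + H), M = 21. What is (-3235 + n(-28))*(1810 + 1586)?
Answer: -21971271/2 ≈ -1.0986e+7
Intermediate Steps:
n(H) = (21 + H)/(2*H) (n(H) = (H + 21)/(H + H) = (21 + H)/((2*H)) = (21 + H)*(1/(2*H)) = (21 + H)/(2*H))
(-3235 + n(-28))*(1810 + 1586) = (-3235 + (½)*(21 - 28)/(-28))*(1810 + 1586) = (-3235 + (½)*(-1/28)*(-7))*3396 = (-3235 + ⅛)*3396 = -25879/8*3396 = -21971271/2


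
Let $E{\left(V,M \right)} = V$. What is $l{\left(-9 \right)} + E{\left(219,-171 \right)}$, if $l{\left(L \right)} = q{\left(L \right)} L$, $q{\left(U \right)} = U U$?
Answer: $-510$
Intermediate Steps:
$q{\left(U \right)} = U^{2}$
$l{\left(L \right)} = L^{3}$ ($l{\left(L \right)} = L^{2} L = L^{3}$)
$l{\left(-9 \right)} + E{\left(219,-171 \right)} = \left(-9\right)^{3} + 219 = -729 + 219 = -510$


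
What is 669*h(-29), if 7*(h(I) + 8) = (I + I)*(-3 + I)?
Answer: 1204200/7 ≈ 1.7203e+5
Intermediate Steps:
h(I) = -8 + 2*I*(-3 + I)/7 (h(I) = -8 + ((I + I)*(-3 + I))/7 = -8 + ((2*I)*(-3 + I))/7 = -8 + (2*I*(-3 + I))/7 = -8 + 2*I*(-3 + I)/7)
669*h(-29) = 669*(-8 - 6/7*(-29) + (2/7)*(-29)²) = 669*(-8 + 174/7 + (2/7)*841) = 669*(-8 + 174/7 + 1682/7) = 669*(1800/7) = 1204200/7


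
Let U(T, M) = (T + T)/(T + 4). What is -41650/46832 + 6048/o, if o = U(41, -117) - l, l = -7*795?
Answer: 1156090285/5865871912 ≈ 0.19709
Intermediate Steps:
U(T, M) = 2*T/(4 + T) (U(T, M) = (2*T)/(4 + T) = 2*T/(4 + T))
l = -5565
o = 250507/45 (o = 2*41/(4 + 41) - 1*(-5565) = 2*41/45 + 5565 = 2*41*(1/45) + 5565 = 82/45 + 5565 = 250507/45 ≈ 5566.8)
-41650/46832 + 6048/o = -41650/46832 + 6048/(250507/45) = -41650*1/46832 + 6048*(45/250507) = -20825/23416 + 272160/250507 = 1156090285/5865871912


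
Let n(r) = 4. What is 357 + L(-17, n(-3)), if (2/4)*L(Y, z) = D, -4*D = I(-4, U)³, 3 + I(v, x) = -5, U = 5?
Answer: 613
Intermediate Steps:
I(v, x) = -8 (I(v, x) = -3 - 5 = -8)
D = 128 (D = -¼*(-8)³ = -¼*(-512) = 128)
L(Y, z) = 256 (L(Y, z) = 2*128 = 256)
357 + L(-17, n(-3)) = 357 + 256 = 613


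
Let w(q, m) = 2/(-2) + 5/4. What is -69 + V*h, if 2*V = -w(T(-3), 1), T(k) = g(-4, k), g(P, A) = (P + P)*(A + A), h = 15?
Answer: -567/8 ≈ -70.875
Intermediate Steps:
g(P, A) = 4*A*P (g(P, A) = (2*P)*(2*A) = 4*A*P)
T(k) = -16*k (T(k) = 4*k*(-4) = -16*k)
w(q, m) = ¼ (w(q, m) = 2*(-½) + 5*(¼) = -1 + 5/4 = ¼)
V = -⅛ (V = (-1*¼)/2 = (½)*(-¼) = -⅛ ≈ -0.12500)
-69 + V*h = -69 - ⅛*15 = -69 - 15/8 = -567/8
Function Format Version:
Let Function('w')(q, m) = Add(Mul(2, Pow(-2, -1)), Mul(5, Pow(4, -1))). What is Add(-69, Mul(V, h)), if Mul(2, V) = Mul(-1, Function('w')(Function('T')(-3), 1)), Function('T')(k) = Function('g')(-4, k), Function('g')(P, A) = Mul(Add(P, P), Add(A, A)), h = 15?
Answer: Rational(-567, 8) ≈ -70.875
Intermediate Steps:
Function('g')(P, A) = Mul(4, A, P) (Function('g')(P, A) = Mul(Mul(2, P), Mul(2, A)) = Mul(4, A, P))
Function('T')(k) = Mul(-16, k) (Function('T')(k) = Mul(4, k, -4) = Mul(-16, k))
Function('w')(q, m) = Rational(1, 4) (Function('w')(q, m) = Add(Mul(2, Rational(-1, 2)), Mul(5, Rational(1, 4))) = Add(-1, Rational(5, 4)) = Rational(1, 4))
V = Rational(-1, 8) (V = Mul(Rational(1, 2), Mul(-1, Rational(1, 4))) = Mul(Rational(1, 2), Rational(-1, 4)) = Rational(-1, 8) ≈ -0.12500)
Add(-69, Mul(V, h)) = Add(-69, Mul(Rational(-1, 8), 15)) = Add(-69, Rational(-15, 8)) = Rational(-567, 8)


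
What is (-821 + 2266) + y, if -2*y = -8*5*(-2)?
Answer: 1405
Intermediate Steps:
y = -40 (y = -(-8*5)*(-2)/2 = -(-20)*(-2) = -½*80 = -40)
(-821 + 2266) + y = (-821 + 2266) - 40 = 1445 - 40 = 1405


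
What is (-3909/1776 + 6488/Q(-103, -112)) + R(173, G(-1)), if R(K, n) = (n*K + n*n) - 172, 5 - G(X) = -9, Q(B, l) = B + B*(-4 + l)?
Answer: 17140345901/7012240 ≈ 2444.3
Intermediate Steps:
G(X) = 14 (G(X) = 5 - 1*(-9) = 5 + 9 = 14)
R(K, n) = -172 + n² + K*n (R(K, n) = (K*n + n²) - 172 = (n² + K*n) - 172 = -172 + n² + K*n)
(-3909/1776 + 6488/Q(-103, -112)) + R(173, G(-1)) = (-3909/1776 + 6488/((-103*(-3 - 112)))) + (-172 + 14² + 173*14) = (-3909*1/1776 + 6488/((-103*(-115)))) + (-172 + 196 + 2422) = (-1303/592 + 6488/11845) + 2446 = -11593139/7012240 + 2446 = 17140345901/7012240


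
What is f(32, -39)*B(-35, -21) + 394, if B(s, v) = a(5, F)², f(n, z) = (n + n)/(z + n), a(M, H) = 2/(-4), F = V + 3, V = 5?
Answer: 2742/7 ≈ 391.71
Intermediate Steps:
F = 8 (F = 5 + 3 = 8)
a(M, H) = -½ (a(M, H) = 2*(-¼) = -½)
f(n, z) = 2*n/(n + z) (f(n, z) = (2*n)/(n + z) = 2*n/(n + z))
B(s, v) = ¼ (B(s, v) = (-½)² = ¼)
f(32, -39)*B(-35, -21) + 394 = (2*32/(32 - 39))*(¼) + 394 = (2*32/(-7))*(¼) + 394 = (2*32*(-⅐))*(¼) + 394 = -64/7*¼ + 394 = -16/7 + 394 = 2742/7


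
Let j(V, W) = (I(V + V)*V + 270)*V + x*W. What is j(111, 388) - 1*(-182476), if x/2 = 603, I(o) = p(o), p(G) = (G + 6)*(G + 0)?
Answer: 624320110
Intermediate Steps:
p(G) = G*(6 + G) (p(G) = (6 + G)*G = G*(6 + G))
I(o) = o*(6 + o)
x = 1206 (x = 2*603 = 1206)
j(V, W) = 1206*W + V*(270 + 2*V²*(6 + 2*V)) (j(V, W) = (((V + V)*(6 + (V + V)))*V + 270)*V + 1206*W = (((2*V)*(6 + 2*V))*V + 270)*V + 1206*W = ((2*V*(6 + 2*V))*V + 270)*V + 1206*W = (2*V²*(6 + 2*V) + 270)*V + 1206*W = (270 + 2*V²*(6 + 2*V))*V + 1206*W = V*(270 + 2*V²*(6 + 2*V)) + 1206*W = 1206*W + V*(270 + 2*V²*(6 + 2*V)))
j(111, 388) - 1*(-182476) = (270*111 + 1206*388 + 4*111³*(3 + 111)) - 1*(-182476) = (29970 + 467928 + 4*1367631*114) + 182476 = (29970 + 467928 + 623639736) + 182476 = 624137634 + 182476 = 624320110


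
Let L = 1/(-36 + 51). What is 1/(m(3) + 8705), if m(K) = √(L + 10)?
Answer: 130575/1136655224 - √2265/1136655224 ≈ 0.00011483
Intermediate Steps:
L = 1/15 ≈ 0.066667
m(K) = √2265/15 (m(K) = √(1/15 + 10) = √(151/15) = √2265/15)
1/(m(3) + 8705) = 1/(√2265/15 + 8705) = 1/(8705 + √2265/15)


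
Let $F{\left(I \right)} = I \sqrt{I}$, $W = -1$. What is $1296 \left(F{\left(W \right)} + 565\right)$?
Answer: $732240 - 1296 i \approx 7.3224 \cdot 10^{5} - 1296.0 i$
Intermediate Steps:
$F{\left(I \right)} = I^{\frac{3}{2}}$
$1296 \left(F{\left(W \right)} + 565\right) = 1296 \left(\left(-1\right)^{\frac{3}{2}} + 565\right) = 1296 \left(- i + 565\right) = 1296 \left(565 - i\right) = 732240 - 1296 i$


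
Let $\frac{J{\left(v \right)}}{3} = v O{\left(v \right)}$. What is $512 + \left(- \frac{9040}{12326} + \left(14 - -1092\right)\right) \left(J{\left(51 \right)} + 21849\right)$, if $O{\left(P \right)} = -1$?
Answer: $\frac{147791057024}{6163} \approx 2.398 \cdot 10^{7}$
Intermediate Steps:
$J{\left(v \right)} = - 3 v$ ($J{\left(v \right)} = 3 v \left(-1\right) = 3 \left(- v\right) = - 3 v$)
$512 + \left(- \frac{9040}{12326} + \left(14 - -1092\right)\right) \left(J{\left(51 \right)} + 21849\right) = 512 + \left(- \frac{9040}{12326} + \left(14 - -1092\right)\right) \left(\left(-3\right) 51 + 21849\right) = 512 + \left(\left(-9040\right) \frac{1}{12326} + \left(14 + 1092\right)\right) \left(-153 + 21849\right) = 512 + \left(- \frac{4520}{6163} + 1106\right) 21696 = 512 + \frac{6811758}{6163} \cdot 21696 = 512 + \frac{147787901568}{6163} = \frac{147791057024}{6163}$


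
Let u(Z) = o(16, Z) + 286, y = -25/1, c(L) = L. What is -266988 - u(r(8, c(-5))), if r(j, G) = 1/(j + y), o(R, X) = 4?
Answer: -267278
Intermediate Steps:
y = -25 (y = -25*1 = -25)
r(j, G) = 1/(-25 + j) (r(j, G) = 1/(j - 25) = 1/(-25 + j))
u(Z) = 290 (u(Z) = 4 + 286 = 290)
-266988 - u(r(8, c(-5))) = -266988 - 1*290 = -266988 - 290 = -267278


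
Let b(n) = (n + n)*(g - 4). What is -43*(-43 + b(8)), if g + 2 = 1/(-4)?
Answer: 6149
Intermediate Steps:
g = -9/4 (g = -2 + 1/(-4) = -2 - 1/4 = -9/4 ≈ -2.2500)
b(n) = -25*n/2 (b(n) = (n + n)*(-9/4 - 4) = (2*n)*(-25/4) = -25*n/2)
-43*(-43 + b(8)) = -43*(-43 - 25/2*8) = -43*(-43 - 100) = -43*(-143) = 6149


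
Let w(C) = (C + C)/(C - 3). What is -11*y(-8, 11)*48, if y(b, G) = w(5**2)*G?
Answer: -13200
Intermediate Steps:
w(C) = 2*C/(-3 + C) (w(C) = (2*C)/(-3 + C) = 2*C/(-3 + C))
y(b, G) = 25*G/11 (y(b, G) = (2*5**2/(-3 + 5**2))*G = (2*25/(-3 + 25))*G = (2*25/22)*G = (2*25*(1/22))*G = 25*G/11)
-11*y(-8, 11)*48 = -25*11*48 = -11*25*48 = -275*48 = -13200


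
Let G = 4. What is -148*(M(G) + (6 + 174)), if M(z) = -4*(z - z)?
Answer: -26640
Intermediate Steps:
M(z) = 0 (M(z) = -4*0 = 0)
-148*(M(G) + (6 + 174)) = -148*(0 + (6 + 174)) = -148*(0 + 180) = -148*180 = -26640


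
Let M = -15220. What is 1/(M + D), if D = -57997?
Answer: -1/73217 ≈ -1.3658e-5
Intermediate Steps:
1/(M + D) = 1/(-15220 - 57997) = 1/(-73217) = -1/73217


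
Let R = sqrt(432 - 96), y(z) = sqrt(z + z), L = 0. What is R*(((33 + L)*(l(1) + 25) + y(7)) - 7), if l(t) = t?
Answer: 4*sqrt(21)*(851 + sqrt(14)) ≈ 15668.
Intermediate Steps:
y(z) = sqrt(2)*sqrt(z) (y(z) = sqrt(2*z) = sqrt(2)*sqrt(z))
R = 4*sqrt(21) (R = sqrt(336) = 4*sqrt(21) ≈ 18.330)
R*(((33 + L)*(l(1) + 25) + y(7)) - 7) = (4*sqrt(21))*(((33 + 0)*(1 + 25) + sqrt(2)*sqrt(7)) - 7) = (4*sqrt(21))*((33*26 + sqrt(14)) - 7) = (4*sqrt(21))*((858 + sqrt(14)) - 7) = (4*sqrt(21))*(851 + sqrt(14)) = 4*sqrt(21)*(851 + sqrt(14))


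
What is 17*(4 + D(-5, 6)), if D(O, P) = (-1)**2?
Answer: 85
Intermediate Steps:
D(O, P) = 1
17*(4 + D(-5, 6)) = 17*(4 + 1) = 17*5 = 85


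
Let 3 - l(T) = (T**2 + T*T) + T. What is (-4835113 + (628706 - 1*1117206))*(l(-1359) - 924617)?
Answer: 24579211722421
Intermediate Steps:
l(T) = 3 - T - 2*T**2 (l(T) = 3 - ((T**2 + T*T) + T) = 3 - ((T**2 + T**2) + T) = 3 - (2*T**2 + T) = 3 - (T + 2*T**2) = 3 + (-T - 2*T**2) = 3 - T - 2*T**2)
(-4835113 + (628706 - 1*1117206))*(l(-1359) - 924617) = (-4835113 + (628706 - 1*1117206))*((3 - 1*(-1359) - 2*(-1359)**2) - 924617) = (-4835113 + (628706 - 1117206))*((3 + 1359 - 2*1846881) - 924617) = (-4835113 - 488500)*((3 + 1359 - 3693762) - 924617) = -5323613*(-3692400 - 924617) = -5323613*(-4617017) = 24579211722421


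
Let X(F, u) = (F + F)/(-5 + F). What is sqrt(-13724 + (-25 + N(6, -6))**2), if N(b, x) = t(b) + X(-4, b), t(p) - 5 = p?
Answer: 2*I*sqrt(274430)/9 ≈ 116.41*I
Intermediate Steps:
t(p) = 5 + p
X(F, u) = 2*F/(-5 + F) (X(F, u) = (2*F)/(-5 + F) = 2*F/(-5 + F))
N(b, x) = 53/9 + b (N(b, x) = (5 + b) + 2*(-4)/(-5 - 4) = (5 + b) + 2*(-4)/(-9) = (5 + b) + 2*(-4)*(-1/9) = (5 + b) + 8/9 = 53/9 + b)
sqrt(-13724 + (-25 + N(6, -6))**2) = sqrt(-13724 + (-25 + (53/9 + 6))**2) = sqrt(-13724 + (-25 + 107/9)**2) = sqrt(-13724 + (-118/9)**2) = sqrt(-13724 + 13924/81) = sqrt(-1097720/81) = 2*I*sqrt(274430)/9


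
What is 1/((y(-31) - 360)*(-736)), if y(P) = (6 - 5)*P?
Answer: 1/287776 ≈ 3.4749e-6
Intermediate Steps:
y(P) = P (y(P) = 1*P = P)
1/((y(-31) - 360)*(-736)) = 1/(-31 - 360*(-736)) = -1/736/(-391) = -1/391*(-1/736) = 1/287776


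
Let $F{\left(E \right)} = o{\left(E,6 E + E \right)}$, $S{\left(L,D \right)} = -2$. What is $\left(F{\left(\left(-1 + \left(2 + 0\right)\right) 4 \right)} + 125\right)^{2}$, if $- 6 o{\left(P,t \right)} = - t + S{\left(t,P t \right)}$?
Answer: $16900$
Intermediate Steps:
$o{\left(P,t \right)} = \frac{1}{3} + \frac{t}{6}$ ($o{\left(P,t \right)} = - \frac{- t - 2}{6} = - \frac{-2 - t}{6} = \frac{1}{3} + \frac{t}{6}$)
$F{\left(E \right)} = \frac{1}{3} + \frac{7 E}{6}$ ($F{\left(E \right)} = \frac{1}{3} + \frac{6 E + E}{6} = \frac{1}{3} + \frac{7 E}{6}$)
$\left(F{\left(\left(-1 + \left(2 + 0\right)\right) 4 \right)} + 125\right)^{2} = \left(\left(\frac{1}{3} + \frac{7 \left(-1 + \left(2 + 0\right)\right) 4}{6}\right) + 125\right)^{2} = \left(\left(\frac{1}{3} + \frac{7 \left(-1 + 2\right) 4}{6}\right) + 125\right)^{2} = \left(\left(\frac{1}{3} + \frac{7 \cdot 1 \cdot 4}{6}\right) + 125\right)^{2} = \left(\left(\frac{1}{3} + \frac{7}{6} \cdot 4\right) + 125\right)^{2} = \left(\left(\frac{1}{3} + \frac{14}{3}\right) + 125\right)^{2} = \left(5 + 125\right)^{2} = 130^{2} = 16900$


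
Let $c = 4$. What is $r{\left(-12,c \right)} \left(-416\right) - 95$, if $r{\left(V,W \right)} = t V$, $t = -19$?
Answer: $-94943$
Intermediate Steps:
$r{\left(V,W \right)} = - 19 V$
$r{\left(-12,c \right)} \left(-416\right) - 95 = \left(-19\right) \left(-12\right) \left(-416\right) - 95 = 228 \left(-416\right) - 95 = -94848 - 95 = -94943$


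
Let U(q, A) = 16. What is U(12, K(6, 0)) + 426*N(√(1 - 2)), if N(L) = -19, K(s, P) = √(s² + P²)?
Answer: -8078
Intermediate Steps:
K(s, P) = √(P² + s²)
U(12, K(6, 0)) + 426*N(√(1 - 2)) = 16 + 426*(-19) = 16 - 8094 = -8078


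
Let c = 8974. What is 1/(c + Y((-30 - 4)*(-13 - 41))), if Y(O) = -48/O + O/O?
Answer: 153/1373171 ≈ 0.00011142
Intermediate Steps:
Y(O) = 1 - 48/O (Y(O) = -48/O + 1 = 1 - 48/O)
1/(c + Y((-30 - 4)*(-13 - 41))) = 1/(8974 + (-48 + (-30 - 4)*(-13 - 41))/(((-30 - 4)*(-13 - 41)))) = 1/(8974 + (-48 - 34*(-54))/((-34*(-54)))) = 1/(8974 + (-48 + 1836)/1836) = 1/(8974 + (1/1836)*1788) = 1/(8974 + 149/153) = 1/(1373171/153) = 153/1373171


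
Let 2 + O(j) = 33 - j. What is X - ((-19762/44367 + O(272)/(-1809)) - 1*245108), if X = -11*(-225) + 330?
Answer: 6632499463150/26753301 ≈ 2.4791e+5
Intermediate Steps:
O(j) = 31 - j (O(j) = -2 + (33 - j) = 31 - j)
X = 2805 (X = 2475 + 330 = 2805)
X - ((-19762/44367 + O(272)/(-1809)) - 1*245108) = 2805 - ((-19762/44367 + (31 - 1*272)/(-1809)) - 1*245108) = 2805 - ((-19762*1/44367 + (31 - 272)*(-1/1809)) - 245108) = 2805 - ((-19762/44367 - 241*(-1/1809)) - 245108) = 2805 - ((-19762/44367 + 241/1809) - 245108) = 2805 - (-8352337/26753301 - 245108) = 2805 - 1*(-6557456453845/26753301) = 2805 + 6557456453845/26753301 = 6632499463150/26753301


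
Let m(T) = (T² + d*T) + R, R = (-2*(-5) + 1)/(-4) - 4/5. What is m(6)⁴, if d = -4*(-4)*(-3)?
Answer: 682375654427041/160000 ≈ 4.2648e+9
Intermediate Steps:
R = -71/20 (R = (10 + 1)*(-¼) - 4*⅕ = 11*(-¼) - ⅘ = -11/4 - ⅘ = -71/20 ≈ -3.5500)
d = -48 (d = 16*(-3) = -48)
m(T) = -71/20 + T² - 48*T (m(T) = (T² - 48*T) - 71/20 = -71/20 + T² - 48*T)
m(6)⁴ = (-71/20 + 6² - 48*6)⁴ = (-71/20 + 36 - 288)⁴ = (-5111/20)⁴ = 682375654427041/160000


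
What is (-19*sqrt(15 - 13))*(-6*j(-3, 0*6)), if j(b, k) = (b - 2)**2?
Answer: 2850*sqrt(2) ≈ 4030.5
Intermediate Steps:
j(b, k) = (-2 + b)**2
(-19*sqrt(15 - 13))*(-6*j(-3, 0*6)) = (-19*sqrt(15 - 13))*(-6*(-2 - 3)**2) = (-19*sqrt(2))*(-6*(-5)**2) = (-19*sqrt(2))*(-6*25) = -19*sqrt(2)*(-150) = 2850*sqrt(2)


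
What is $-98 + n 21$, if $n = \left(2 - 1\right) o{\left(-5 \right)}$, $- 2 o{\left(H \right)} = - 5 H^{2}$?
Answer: $\frac{2429}{2} \approx 1214.5$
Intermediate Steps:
$o{\left(H \right)} = \frac{5 H^{2}}{2}$ ($o{\left(H \right)} = - \frac{\left(-5\right) H^{2}}{2} = \frac{5 H^{2}}{2}$)
$n = \frac{125}{2}$ ($n = \left(2 - 1\right) \frac{5 \left(-5\right)^{2}}{2} = 1 \cdot \frac{5}{2} \cdot 25 = 1 \cdot \frac{125}{2} = \frac{125}{2} \approx 62.5$)
$-98 + n 21 = -98 + \frac{125}{2} \cdot 21 = -98 + \frac{2625}{2} = \frac{2429}{2}$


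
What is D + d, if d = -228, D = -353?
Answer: -581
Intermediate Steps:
D + d = -353 - 228 = -581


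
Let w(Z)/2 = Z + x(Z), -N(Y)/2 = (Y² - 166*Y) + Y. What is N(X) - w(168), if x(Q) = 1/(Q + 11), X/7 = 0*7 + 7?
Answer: 1974726/179 ≈ 11032.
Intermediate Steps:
X = 49 (X = 7*(0*7 + 7) = 7*(0 + 7) = 7*7 = 49)
x(Q) = 1/(11 + Q)
N(Y) = -2*Y² + 330*Y (N(Y) = -2*((Y² - 166*Y) + Y) = -2*(Y² - 165*Y) = -2*Y² + 330*Y)
w(Z) = 2*Z + 2/(11 + Z) (w(Z) = 2*(Z + 1/(11 + Z)) = 2*Z + 2/(11 + Z))
N(X) - w(168) = 2*49*(165 - 1*49) - 2*(1 + 168*(11 + 168))/(11 + 168) = 2*49*(165 - 49) - 2*(1 + 168*179)/179 = 2*49*116 - 2*(1 + 30072)/179 = 11368 - 2*30073/179 = 11368 - 1*60146/179 = 11368 - 60146/179 = 1974726/179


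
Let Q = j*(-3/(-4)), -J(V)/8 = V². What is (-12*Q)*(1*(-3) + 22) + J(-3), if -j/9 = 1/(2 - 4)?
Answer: -1683/2 ≈ -841.50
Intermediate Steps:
j = 9/2 (j = -9/(2 - 4) = -9/(-2) = -9*(-½) = 9/2 ≈ 4.5000)
J(V) = -8*V²
Q = 27/8 (Q = 9*(-3/(-4))/2 = 9*(-3*(-¼))/2 = (9/2)*(¾) = 27/8 ≈ 3.3750)
(-12*Q)*(1*(-3) + 22) + J(-3) = (-12*27/8)*(1*(-3) + 22) - 8*(-3)² = -81*(-3 + 22)/2 - 8*9 = -81/2*19 - 72 = -1539/2 - 72 = -1683/2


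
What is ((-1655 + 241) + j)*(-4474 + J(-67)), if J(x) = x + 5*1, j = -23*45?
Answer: 11108664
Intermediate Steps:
j = -1035
J(x) = 5 + x (J(x) = x + 5 = 5 + x)
((-1655 + 241) + j)*(-4474 + J(-67)) = ((-1655 + 241) - 1035)*(-4474 + (5 - 67)) = (-1414 - 1035)*(-4474 - 62) = -2449*(-4536) = 11108664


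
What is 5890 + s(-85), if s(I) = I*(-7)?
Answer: 6485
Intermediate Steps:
s(I) = -7*I
5890 + s(-85) = 5890 - 7*(-85) = 5890 + 595 = 6485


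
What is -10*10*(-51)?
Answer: 5100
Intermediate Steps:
-10*10*(-51) = -100*(-51) = 5100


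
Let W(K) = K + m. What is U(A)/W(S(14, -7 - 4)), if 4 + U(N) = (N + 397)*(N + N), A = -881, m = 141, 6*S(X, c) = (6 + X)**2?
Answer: 2558412/623 ≈ 4106.6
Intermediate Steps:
S(X, c) = (6 + X)**2/6
W(K) = 141 + K (W(K) = K + 141 = 141 + K)
U(N) = -4 + 2*N*(397 + N) (U(N) = -4 + (N + 397)*(N + N) = -4 + (397 + N)*(2*N) = -4 + 2*N*(397 + N))
U(A)/W(S(14, -7 - 4)) = (-4 + 2*(-881)**2 + 794*(-881))/(141 + (6 + 14)**2/6) = (-4 + 2*776161 - 699514)/(141 + (1/6)*20**2) = (-4 + 1552322 - 699514)/(141 + (1/6)*400) = 852804/(141 + 200/3) = 852804/(623/3) = 852804*(3/623) = 2558412/623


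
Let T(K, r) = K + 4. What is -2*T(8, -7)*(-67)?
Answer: 1608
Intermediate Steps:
T(K, r) = 4 + K
-2*T(8, -7)*(-67) = -2*(4 + 8)*(-67) = -2*12*(-67) = -24*(-67) = 1608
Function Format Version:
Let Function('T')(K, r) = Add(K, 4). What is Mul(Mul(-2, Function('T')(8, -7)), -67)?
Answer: 1608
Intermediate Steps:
Function('T')(K, r) = Add(4, K)
Mul(Mul(-2, Function('T')(8, -7)), -67) = Mul(Mul(-2, Add(4, 8)), -67) = Mul(Mul(-2, 12), -67) = Mul(-24, -67) = 1608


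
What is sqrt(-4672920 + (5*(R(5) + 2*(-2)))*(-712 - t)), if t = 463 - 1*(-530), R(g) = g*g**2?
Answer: I*sqrt(5704445) ≈ 2388.4*I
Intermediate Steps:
R(g) = g**3
t = 993 (t = 463 + 530 = 993)
sqrt(-4672920 + (5*(R(5) + 2*(-2)))*(-712 - t)) = sqrt(-4672920 + (5*(5**3 + 2*(-2)))*(-712 - 1*993)) = sqrt(-4672920 + (5*(125 - 4))*(-712 - 993)) = sqrt(-4672920 + (5*121)*(-1705)) = sqrt(-4672920 + 605*(-1705)) = sqrt(-4672920 - 1031525) = sqrt(-5704445) = I*sqrt(5704445)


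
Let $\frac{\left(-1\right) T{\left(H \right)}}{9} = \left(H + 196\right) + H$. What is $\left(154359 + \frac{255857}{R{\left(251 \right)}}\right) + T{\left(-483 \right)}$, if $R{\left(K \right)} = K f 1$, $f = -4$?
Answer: $\frac{161678299}{1004} \approx 1.6103 \cdot 10^{5}$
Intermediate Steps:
$T{\left(H \right)} = -1764 - 18 H$ ($T{\left(H \right)} = - 9 \left(\left(H + 196\right) + H\right) = - 9 \left(\left(196 + H\right) + H\right) = - 9 \left(196 + 2 H\right) = -1764 - 18 H$)
$R{\left(K \right)} = - 4 K$ ($R{\left(K \right)} = K \left(-4\right) 1 = - 4 K 1 = - 4 K$)
$\left(154359 + \frac{255857}{R{\left(251 \right)}}\right) + T{\left(-483 \right)} = \left(154359 + \frac{255857}{\left(-4\right) 251}\right) - -6930 = \left(154359 + \frac{255857}{-1004}\right) + \left(-1764 + 8694\right) = \left(154359 + 255857 \left(- \frac{1}{1004}\right)\right) + 6930 = \left(154359 - \frac{255857}{1004}\right) + 6930 = \frac{154720579}{1004} + 6930 = \frac{161678299}{1004}$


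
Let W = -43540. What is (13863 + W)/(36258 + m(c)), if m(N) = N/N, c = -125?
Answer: -29677/36259 ≈ -0.81847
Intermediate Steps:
m(N) = 1
(13863 + W)/(36258 + m(c)) = (13863 - 43540)/(36258 + 1) = -29677/36259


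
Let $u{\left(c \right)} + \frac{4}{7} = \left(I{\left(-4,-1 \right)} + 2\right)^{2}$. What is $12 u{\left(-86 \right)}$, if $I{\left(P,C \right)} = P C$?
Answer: $\frac{2976}{7} \approx 425.14$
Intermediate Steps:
$I{\left(P,C \right)} = C P$
$u{\left(c \right)} = \frac{248}{7}$ ($u{\left(c \right)} = - \frac{4}{7} + \left(\left(-1\right) \left(-4\right) + 2\right)^{2} = - \frac{4}{7} + \left(4 + 2\right)^{2} = - \frac{4}{7} + 6^{2} = - \frac{4}{7} + 36 = \frac{248}{7}$)
$12 u{\left(-86 \right)} = 12 \cdot \frac{248}{7} = \frac{2976}{7}$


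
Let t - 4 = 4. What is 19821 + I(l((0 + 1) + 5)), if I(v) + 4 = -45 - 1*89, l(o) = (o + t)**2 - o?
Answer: 19683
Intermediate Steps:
t = 8 (t = 4 + 4 = 8)
l(o) = (8 + o)**2 - o (l(o) = (o + 8)**2 - o = (8 + o)**2 - o)
I(v) = -138 (I(v) = -4 + (-45 - 1*89) = -4 + (-45 - 89) = -4 - 134 = -138)
19821 + I(l((0 + 1) + 5)) = 19821 - 138 = 19683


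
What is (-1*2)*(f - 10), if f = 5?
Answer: 10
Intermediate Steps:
(-1*2)*(f - 10) = (-1*2)*(5 - 10) = -2*(-5) = 10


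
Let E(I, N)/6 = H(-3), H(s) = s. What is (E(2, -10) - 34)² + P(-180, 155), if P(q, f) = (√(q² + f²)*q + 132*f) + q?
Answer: 22984 - 900*√2257 ≈ -19773.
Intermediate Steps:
E(I, N) = -18 (E(I, N) = 6*(-3) = -18)
P(q, f) = q + 132*f + q*√(f² + q²) (P(q, f) = (√(f² + q²)*q + 132*f) + q = (q*√(f² + q²) + 132*f) + q = (132*f + q*√(f² + q²)) + q = q + 132*f + q*√(f² + q²))
(E(2, -10) - 34)² + P(-180, 155) = (-18 - 34)² + (-180 + 132*155 - 180*√(155² + (-180)²)) = (-52)² + (-180 + 20460 - 180*√(24025 + 32400)) = 2704 + (-180 + 20460 - 900*√2257) = 2704 + (20280 - 900*√2257) = 22984 - 900*√2257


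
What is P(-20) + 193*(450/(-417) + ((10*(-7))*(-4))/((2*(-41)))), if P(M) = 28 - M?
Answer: -4669178/5699 ≈ -819.30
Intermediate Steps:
P(-20) + 193*(450/(-417) + ((10*(-7))*(-4))/((2*(-41)))) = (28 - 1*(-20)) + 193*(450/(-417) + ((10*(-7))*(-4))/((2*(-41)))) = (28 + 20) + 193*(450*(-1/417) - 70*(-4)/(-82)) = 48 + 193*(-150/139 + 280*(-1/82)) = 48 + 193*(-150/139 - 140/41) = 48 + 193*(-25610/5699) = 48 - 4942730/5699 = -4669178/5699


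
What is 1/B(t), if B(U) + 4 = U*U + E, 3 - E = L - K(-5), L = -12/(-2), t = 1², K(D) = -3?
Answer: -⅑ ≈ -0.11111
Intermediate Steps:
t = 1
L = 6 (L = -12*(-½) = 6)
E = -6 (E = 3 - (6 - 1*(-3)) = 3 - (6 + 3) = 3 - 1*9 = 3 - 9 = -6)
B(U) = -10 + U² (B(U) = -4 + (U*U - 6) = -4 + (U² - 6) = -4 + (-6 + U²) = -10 + U²)
1/B(t) = 1/(-10 + 1²) = 1/(-10 + 1) = 1/(-9) = -⅑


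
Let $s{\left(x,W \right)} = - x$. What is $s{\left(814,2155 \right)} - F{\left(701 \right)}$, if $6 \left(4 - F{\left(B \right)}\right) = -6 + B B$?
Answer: $\frac{486487}{6} \approx 81081.0$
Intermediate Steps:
$F{\left(B \right)} = 5 - \frac{B^{2}}{6}$ ($F{\left(B \right)} = 4 - \frac{-6 + B B}{6} = 4 - \frac{-6 + B^{2}}{6} = 4 - \left(-1 + \frac{B^{2}}{6}\right) = 5 - \frac{B^{2}}{6}$)
$s{\left(814,2155 \right)} - F{\left(701 \right)} = \left(-1\right) 814 - \left(5 - \frac{701^{2}}{6}\right) = -814 - \left(5 - \frac{491401}{6}\right) = -814 - - \frac{491371}{6} = -814 + \frac{491371}{6} = \frac{486487}{6}$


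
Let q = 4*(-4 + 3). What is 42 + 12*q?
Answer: -6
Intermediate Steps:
q = -4 (q = 4*(-1) = -4)
42 + 12*q = 42 + 12*(-4) = 42 - 48 = -6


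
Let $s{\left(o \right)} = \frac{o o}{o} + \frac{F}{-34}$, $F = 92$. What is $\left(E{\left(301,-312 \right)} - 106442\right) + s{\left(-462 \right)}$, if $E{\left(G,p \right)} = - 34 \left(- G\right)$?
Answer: $- \frac{1643436}{17} \approx -96673.0$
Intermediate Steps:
$E{\left(G,p \right)} = 34 G$
$s{\left(o \right)} = - \frac{46}{17} + o$ ($s{\left(o \right)} = \frac{o o}{o} + \frac{92}{-34} = \frac{o^{2}}{o} + 92 \left(- \frac{1}{34}\right) = o - \frac{46}{17} = - \frac{46}{17} + o$)
$\left(E{\left(301,-312 \right)} - 106442\right) + s{\left(-462 \right)} = \left(34 \cdot 301 - 106442\right) - \frac{7900}{17} = \left(10234 - 106442\right) - \frac{7900}{17} = -96208 - \frac{7900}{17} = - \frac{1643436}{17}$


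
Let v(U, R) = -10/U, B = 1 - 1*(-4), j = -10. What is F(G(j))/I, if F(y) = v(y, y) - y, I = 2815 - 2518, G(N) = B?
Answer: -7/297 ≈ -0.023569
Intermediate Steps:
B = 5 (B = 1 + 4 = 5)
G(N) = 5
I = 297
F(y) = -y - 10/y (F(y) = -10/y - y = -y - 10/y)
F(G(j))/I = (-1*5 - 10/5)/297 = (-5 - 10*⅕)*(1/297) = (-5 - 2)*(1/297) = -7*1/297 = -7/297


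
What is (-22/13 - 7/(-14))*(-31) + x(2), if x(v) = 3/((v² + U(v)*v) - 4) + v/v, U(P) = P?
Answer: 2013/52 ≈ 38.712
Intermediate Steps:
x(v) = 1 + 3/(-4 + 2*v²) (x(v) = 3/((v² + v*v) - 4) + v/v = 3/((v² + v²) - 4) + 1 = 3/(2*v² - 4) + 1 = 3/(-4 + 2*v²) + 1 = 1 + 3/(-4 + 2*v²))
(-22/13 - 7/(-14))*(-31) + x(2) = (-22/13 - 7/(-14))*(-31) + (-½ + 2²)/(-2 + 2²) = (-22*1/13 - 7*(-1/14))*(-31) + (-½ + 4)/(-2 + 4) = (-22/13 + ½)*(-31) + (7/2)/2 = -31/26*(-31) + (½)*(7/2) = 961/26 + 7/4 = 2013/52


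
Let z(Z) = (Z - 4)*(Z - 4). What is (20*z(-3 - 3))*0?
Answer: 0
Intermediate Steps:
z(Z) = (-4 + Z)**2 (z(Z) = (-4 + Z)*(-4 + Z) = (-4 + Z)**2)
(20*z(-3 - 3))*0 = (20*(-4 + (-3 - 3))**2)*0 = (20*(-4 - 6)**2)*0 = (20*(-10)**2)*0 = (20*100)*0 = 2000*0 = 0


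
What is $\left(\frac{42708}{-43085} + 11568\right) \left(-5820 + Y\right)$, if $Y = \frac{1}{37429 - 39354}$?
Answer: $- \frac{5583427980766572}{82938625} \approx -6.732 \cdot 10^{7}$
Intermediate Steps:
$Y = - \frac{1}{1925}$ ($Y = \frac{1}{-1925} = - \frac{1}{1925} \approx -0.00051948$)
$\left(\frac{42708}{-43085} + 11568\right) \left(-5820 + Y\right) = \left(\frac{42708}{-43085} + 11568\right) \left(-5820 - \frac{1}{1925}\right) = \left(42708 \left(- \frac{1}{43085}\right) + 11568\right) \left(- \frac{11203501}{1925}\right) = \left(- \frac{42708}{43085} + 11568\right) \left(- \frac{11203501}{1925}\right) = \frac{498364572}{43085} \left(- \frac{11203501}{1925}\right) = - \frac{5583427980766572}{82938625}$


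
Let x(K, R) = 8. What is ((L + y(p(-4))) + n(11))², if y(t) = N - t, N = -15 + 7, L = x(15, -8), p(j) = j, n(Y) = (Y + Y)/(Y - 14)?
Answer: 100/9 ≈ 11.111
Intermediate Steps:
n(Y) = 2*Y/(-14 + Y) (n(Y) = (2*Y)/(-14 + Y) = 2*Y/(-14 + Y))
L = 8
N = -8
y(t) = -8 - t
((L + y(p(-4))) + n(11))² = ((8 + (-8 - 1*(-4))) + 2*11/(-14 + 11))² = ((8 + (-8 + 4)) + 2*11/(-3))² = ((8 - 4) + 2*11*(-⅓))² = (4 - 22/3)² = (-10/3)² = 100/9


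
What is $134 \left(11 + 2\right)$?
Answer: $1742$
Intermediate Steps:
$134 \left(11 + 2\right) = 134 \cdot 13 = 1742$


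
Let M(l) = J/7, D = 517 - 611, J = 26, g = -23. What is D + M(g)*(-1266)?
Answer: -33574/7 ≈ -4796.3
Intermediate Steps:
D = -94
M(l) = 26/7
D + M(g)*(-1266) = -94 + (26/7)*(-1266) = -94 - 32916/7 = -33574/7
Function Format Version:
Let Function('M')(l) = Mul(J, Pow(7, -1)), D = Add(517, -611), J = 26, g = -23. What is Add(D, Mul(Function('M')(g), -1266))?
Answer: Rational(-33574, 7) ≈ -4796.3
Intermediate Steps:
D = -94
Function('M')(l) = Rational(26, 7) (Function('M')(l) = Mul(26, Pow(7, -1)) = Mul(26, Rational(1, 7)) = Rational(26, 7))
Add(D, Mul(Function('M')(g), -1266)) = Add(-94, Mul(Rational(26, 7), -1266)) = Add(-94, Rational(-32916, 7)) = Rational(-33574, 7)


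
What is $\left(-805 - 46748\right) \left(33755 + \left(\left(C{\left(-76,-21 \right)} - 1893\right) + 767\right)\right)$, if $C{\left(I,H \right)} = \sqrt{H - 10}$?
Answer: $-1551606837 - 47553 i \sqrt{31} \approx -1.5516 \cdot 10^{9} - 2.6476 \cdot 10^{5} i$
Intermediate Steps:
$C{\left(I,H \right)} = \sqrt{-10 + H}$
$\left(-805 - 46748\right) \left(33755 + \left(\left(C{\left(-76,-21 \right)} - 1893\right) + 767\right)\right) = \left(-805 - 46748\right) \left(33755 - \left(1126 - \sqrt{-10 - 21}\right)\right) = - 47553 \left(33755 - \left(1126 - i \sqrt{31}\right)\right) = - 47553 \left(32629 + i \sqrt{31}\right) = -1551606837 - 47553 i \sqrt{31}$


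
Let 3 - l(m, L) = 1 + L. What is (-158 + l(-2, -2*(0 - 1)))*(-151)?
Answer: 23858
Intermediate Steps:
l(m, L) = 2 - L (l(m, L) = 3 - (1 + L) = 3 + (-1 - L) = 2 - L)
(-158 + l(-2, -2*(0 - 1)))*(-151) = (-158 + (2 - (-2)*(0 - 1)))*(-151) = (-158 + (2 - (-2)*(-1)))*(-151) = (-158 + (2 - 1*2))*(-151) = (-158 + (2 - 2))*(-151) = (-158 + 0)*(-151) = -158*(-151) = 23858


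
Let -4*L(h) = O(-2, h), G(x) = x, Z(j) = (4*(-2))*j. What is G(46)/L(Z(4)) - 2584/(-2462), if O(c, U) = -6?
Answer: 117128/3693 ≈ 31.716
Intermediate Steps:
Z(j) = -8*j
L(h) = 3/2 (L(h) = -¼*(-6) = 3/2)
G(46)/L(Z(4)) - 2584/(-2462) = 46/(3/2) - 2584/(-2462) = 46*(⅔) - 2584*(-1/2462) = 92/3 + 1292/1231 = 117128/3693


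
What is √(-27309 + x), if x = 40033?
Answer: 2*√3181 ≈ 112.80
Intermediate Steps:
√(-27309 + x) = √(-27309 + 40033) = √12724 = 2*√3181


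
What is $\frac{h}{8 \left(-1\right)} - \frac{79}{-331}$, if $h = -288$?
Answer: $\frac{11995}{331} \approx 36.239$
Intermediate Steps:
$\frac{h}{8 \left(-1\right)} - \frac{79}{-331} = - \frac{288}{8 \left(-1\right)} - \frac{79}{-331} = - \frac{288}{-8} - - \frac{79}{331} = \left(-288\right) \left(- \frac{1}{8}\right) + \frac{79}{331} = 36 + \frac{79}{331} = \frac{11995}{331}$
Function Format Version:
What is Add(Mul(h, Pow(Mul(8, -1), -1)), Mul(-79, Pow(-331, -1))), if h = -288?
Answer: Rational(11995, 331) ≈ 36.239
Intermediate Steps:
Add(Mul(h, Pow(Mul(8, -1), -1)), Mul(-79, Pow(-331, -1))) = Add(Mul(-288, Pow(Mul(8, -1), -1)), Mul(-79, Pow(-331, -1))) = Add(Mul(-288, Pow(-8, -1)), Mul(-79, Rational(-1, 331))) = Add(Mul(-288, Rational(-1, 8)), Rational(79, 331)) = Add(36, Rational(79, 331)) = Rational(11995, 331)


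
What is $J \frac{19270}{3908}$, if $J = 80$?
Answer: $\frac{385400}{977} \approx 394.47$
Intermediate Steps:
$J \frac{19270}{3908} = 80 \cdot \frac{19270}{3908} = 80 \cdot 19270 \cdot \frac{1}{3908} = 80 \cdot \frac{9635}{1954} = \frac{385400}{977}$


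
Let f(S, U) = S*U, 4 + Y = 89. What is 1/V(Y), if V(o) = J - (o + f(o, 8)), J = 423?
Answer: -1/342 ≈ -0.0029240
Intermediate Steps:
Y = 85 (Y = -4 + 89 = 85)
V(o) = 423 - 9*o (V(o) = 423 - (o + o*8) = 423 - (o + 8*o) = 423 - 9*o)
1/V(Y) = 1/(423 - 9*85) = 1/(423 - 765) = 1/(-342) = -1/342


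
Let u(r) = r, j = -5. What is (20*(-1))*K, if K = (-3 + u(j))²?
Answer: -1280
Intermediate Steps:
K = 64 (K = (-3 - 5)² = (-8)² = 64)
(20*(-1))*K = (20*(-1))*64 = -20*64 = -1280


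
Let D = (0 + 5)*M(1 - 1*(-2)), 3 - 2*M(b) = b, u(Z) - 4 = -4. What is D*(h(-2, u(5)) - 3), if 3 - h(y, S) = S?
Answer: 0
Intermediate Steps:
u(Z) = 0 (u(Z) = 4 - 4 = 0)
h(y, S) = 3 - S
M(b) = 3/2 - b/2
D = 0 (D = (0 + 5)*(3/2 - (1 - 1*(-2))/2) = 5*(3/2 - (1 + 2)/2) = 5*(3/2 - ½*3) = 5*(3/2 - 3/2) = 5*0 = 0)
D*(h(-2, u(5)) - 3) = 0*((3 - 1*0) - 3) = 0*((3 + 0) - 3) = 0*(3 - 3) = 0*0 = 0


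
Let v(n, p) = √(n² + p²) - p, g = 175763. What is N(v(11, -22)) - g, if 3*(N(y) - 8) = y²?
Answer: -175392 + 484*√5/3 ≈ -1.7503e+5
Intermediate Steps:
N(y) = 8 + y²/3
N(v(11, -22)) - g = (8 + (√(11² + (-22)²) - 1*(-22))²/3) - 1*175763 = (8 + (√(121 + 484) + 22)²/3) - 175763 = (8 + (√605 + 22)²/3) - 175763 = (8 + (11*√5 + 22)²/3) - 175763 = (8 + (22 + 11*√5)²/3) - 175763 = -175755 + (22 + 11*√5)²/3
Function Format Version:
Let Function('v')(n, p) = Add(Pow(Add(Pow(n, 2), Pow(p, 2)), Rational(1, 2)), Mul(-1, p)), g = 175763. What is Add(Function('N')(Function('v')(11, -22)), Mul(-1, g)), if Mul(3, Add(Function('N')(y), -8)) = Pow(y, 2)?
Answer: Add(-175392, Mul(Rational(484, 3), Pow(5, Rational(1, 2)))) ≈ -1.7503e+5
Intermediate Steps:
Function('N')(y) = Add(8, Mul(Rational(1, 3), Pow(y, 2)))
Add(Function('N')(Function('v')(11, -22)), Mul(-1, g)) = Add(Add(8, Mul(Rational(1, 3), Pow(Add(Pow(Add(Pow(11, 2), Pow(-22, 2)), Rational(1, 2)), Mul(-1, -22)), 2))), Mul(-1, 175763)) = Add(Add(8, Mul(Rational(1, 3), Pow(Add(Pow(Add(121, 484), Rational(1, 2)), 22), 2))), -175763) = Add(Add(8, Mul(Rational(1, 3), Pow(Add(Pow(605, Rational(1, 2)), 22), 2))), -175763) = Add(Add(8, Mul(Rational(1, 3), Pow(Add(Mul(11, Pow(5, Rational(1, 2))), 22), 2))), -175763) = Add(Add(8, Mul(Rational(1, 3), Pow(Add(22, Mul(11, Pow(5, Rational(1, 2)))), 2))), -175763) = Add(-175755, Mul(Rational(1, 3), Pow(Add(22, Mul(11, Pow(5, Rational(1, 2)))), 2)))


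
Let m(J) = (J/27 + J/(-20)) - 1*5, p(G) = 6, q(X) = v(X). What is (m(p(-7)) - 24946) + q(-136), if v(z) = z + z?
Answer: -2270077/90 ≈ -25223.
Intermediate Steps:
v(z) = 2*z
q(X) = 2*X
m(J) = -5 - 7*J/540 (m(J) = (J*(1/27) + J*(-1/20)) - 5 = (J/27 - J/20) - 5 = -7*J/540 - 5 = -5 - 7*J/540)
(m(p(-7)) - 24946) + q(-136) = ((-5 - 7/540*6) - 24946) + 2*(-136) = ((-5 - 7/90) - 24946) - 272 = (-457/90 - 24946) - 272 = -2245597/90 - 272 = -2270077/90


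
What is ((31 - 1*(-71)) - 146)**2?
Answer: 1936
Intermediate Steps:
((31 - 1*(-71)) - 146)**2 = ((31 + 71) - 146)**2 = (102 - 146)**2 = (-44)**2 = 1936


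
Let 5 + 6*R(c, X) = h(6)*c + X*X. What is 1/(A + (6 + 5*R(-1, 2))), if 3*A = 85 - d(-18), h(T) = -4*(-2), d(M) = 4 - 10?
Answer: 6/173 ≈ 0.034682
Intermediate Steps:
d(M) = -6
h(T) = 8
R(c, X) = -⅚ + X²/6 + 4*c/3 (R(c, X) = -⅚ + (8*c + X*X)/6 = -⅚ + (8*c + X²)/6 = -⅚ + (X² + 8*c)/6 = -⅚ + (X²/6 + 4*c/3) = -⅚ + X²/6 + 4*c/3)
A = 91/3 (A = (85 - 1*(-6))/3 = (85 + 6)/3 = (⅓)*91 = 91/3 ≈ 30.333)
1/(A + (6 + 5*R(-1, 2))) = 1/(91/3 + (6 + 5*(-⅚ + (⅙)*2² + (4/3)*(-1)))) = 1/(91/3 + (6 + 5*(-⅚ + (⅙)*4 - 4/3))) = 1/(91/3 + (6 + 5*(-⅚ + ⅔ - 4/3))) = 1/(91/3 + (6 + 5*(-3/2))) = 1/(91/3 + (6 - 15/2)) = 1/(91/3 - 3/2) = 1/(173/6) = 6/173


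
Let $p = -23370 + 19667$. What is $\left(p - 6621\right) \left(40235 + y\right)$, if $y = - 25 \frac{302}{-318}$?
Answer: $- \frac{66085369360}{159} \approx -4.1563 \cdot 10^{8}$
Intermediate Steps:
$y = \frac{3775}{159}$ ($y = - 25 \cdot 302 \left(- \frac{1}{318}\right) = \left(-25\right) \left(- \frac{151}{159}\right) = \frac{3775}{159} \approx 23.742$)
$p = -3703$
$\left(p - 6621\right) \left(40235 + y\right) = \left(-3703 - 6621\right) \left(40235 + \frac{3775}{159}\right) = \left(-10324\right) \frac{6401140}{159} = - \frac{66085369360}{159}$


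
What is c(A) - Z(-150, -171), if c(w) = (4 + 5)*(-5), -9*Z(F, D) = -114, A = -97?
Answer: -173/3 ≈ -57.667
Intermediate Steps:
Z(F, D) = 38/3 (Z(F, D) = -⅑*(-114) = 38/3)
c(w) = -45 (c(w) = 9*(-5) = -45)
c(A) - Z(-150, -171) = -45 - 1*38/3 = -45 - 38/3 = -173/3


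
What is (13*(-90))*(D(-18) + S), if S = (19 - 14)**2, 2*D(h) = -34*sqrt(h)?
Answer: -29250 + 59670*I*sqrt(2) ≈ -29250.0 + 84386.0*I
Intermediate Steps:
D(h) = -17*sqrt(h) (D(h) = (-34*sqrt(h))/2 = -17*sqrt(h))
S = 25 (S = 5**2 = 25)
(13*(-90))*(D(-18) + S) = (13*(-90))*(-51*I*sqrt(2) + 25) = -1170*(-51*I*sqrt(2) + 25) = -1170*(25 - 51*I*sqrt(2)) = -29250 + 59670*I*sqrt(2)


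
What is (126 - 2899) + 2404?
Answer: -369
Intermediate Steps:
(126 - 2899) + 2404 = -2773 + 2404 = -369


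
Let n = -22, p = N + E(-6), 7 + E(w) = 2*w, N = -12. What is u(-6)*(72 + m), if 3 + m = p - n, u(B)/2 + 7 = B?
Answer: -1560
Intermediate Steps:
E(w) = -7 + 2*w
u(B) = -14 + 2*B
p = -31 (p = -12 + (-7 + 2*(-6)) = -12 + (-7 - 12) = -12 - 19 = -31)
m = -12 (m = -3 + (-31 - 1*(-22)) = -3 + (-31 + 22) = -3 - 9 = -12)
u(-6)*(72 + m) = (-14 + 2*(-6))*(72 - 12) = (-14 - 12)*60 = -26*60 = -1560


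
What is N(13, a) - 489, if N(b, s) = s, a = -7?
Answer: -496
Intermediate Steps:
N(13, a) - 489 = -7 - 489 = -496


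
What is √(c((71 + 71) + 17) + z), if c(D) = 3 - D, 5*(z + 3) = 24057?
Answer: √116310/5 ≈ 68.208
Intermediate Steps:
z = 24042/5 (z = -3 + (⅕)*24057 = -3 + 24057/5 = 24042/5 ≈ 4808.4)
√(c((71 + 71) + 17) + z) = √((3 - ((71 + 71) + 17)) + 24042/5) = √((3 - (142 + 17)) + 24042/5) = √((3 - 1*159) + 24042/5) = √((3 - 159) + 24042/5) = √(-156 + 24042/5) = √(23262/5) = √116310/5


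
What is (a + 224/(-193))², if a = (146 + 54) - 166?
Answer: 40170244/37249 ≈ 1078.4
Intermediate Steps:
a = 34 (a = 200 - 166 = 34)
(a + 224/(-193))² = (34 + 224/(-193))² = (34 + 224*(-1/193))² = (34 - 224/193)² = (6338/193)² = 40170244/37249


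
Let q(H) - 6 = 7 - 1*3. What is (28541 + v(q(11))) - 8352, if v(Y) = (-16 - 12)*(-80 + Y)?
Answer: 22149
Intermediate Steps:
q(H) = 10 (q(H) = 6 + (7 - 1*3) = 6 + (7 - 3) = 6 + 4 = 10)
v(Y) = 2240 - 28*Y (v(Y) = -28*(-80 + Y) = 2240 - 28*Y)
(28541 + v(q(11))) - 8352 = (28541 + (2240 - 28*10)) - 8352 = (28541 + (2240 - 280)) - 8352 = (28541 + 1960) - 8352 = 30501 - 8352 = 22149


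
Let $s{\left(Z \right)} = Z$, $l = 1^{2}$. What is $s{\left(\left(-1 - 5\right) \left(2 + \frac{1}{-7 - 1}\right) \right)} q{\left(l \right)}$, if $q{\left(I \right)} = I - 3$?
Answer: $\frac{45}{2} \approx 22.5$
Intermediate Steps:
$l = 1$
$q{\left(I \right)} = -3 + I$ ($q{\left(I \right)} = I - 3 = -3 + I$)
$s{\left(\left(-1 - 5\right) \left(2 + \frac{1}{-7 - 1}\right) \right)} q{\left(l \right)} = \left(-1 - 5\right) \left(2 + \frac{1}{-7 - 1}\right) \left(-3 + 1\right) = - 6 \left(2 + \frac{1}{-8}\right) \left(-2\right) = - 6 \left(2 - \frac{1}{8}\right) \left(-2\right) = \left(-6\right) \frac{15}{8} \left(-2\right) = \left(- \frac{45}{4}\right) \left(-2\right) = \frac{45}{2}$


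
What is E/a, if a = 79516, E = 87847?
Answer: 87847/79516 ≈ 1.1048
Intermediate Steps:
E/a = 87847/79516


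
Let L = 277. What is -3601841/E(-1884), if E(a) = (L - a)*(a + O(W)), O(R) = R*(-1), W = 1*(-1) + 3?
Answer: 3601841/4075646 ≈ 0.88375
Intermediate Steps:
W = 2 (W = -1 + 3 = 2)
O(R) = -R
E(a) = (-2 + a)*(277 - a) (E(a) = (277 - a)*(a - 1*2) = (277 - a)*(a - 2) = (277 - a)*(-2 + a) = (-2 + a)*(277 - a))
-3601841/E(-1884) = -3601841/(-554 - 1*(-1884)² + 279*(-1884)) = -3601841/(-554 - 1*3549456 - 525636) = -3601841/(-554 - 3549456 - 525636) = -3601841/(-4075646) = -3601841*(-1/4075646) = 3601841/4075646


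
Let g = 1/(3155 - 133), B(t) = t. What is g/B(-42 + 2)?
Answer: -1/120880 ≈ -8.2727e-6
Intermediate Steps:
g = 1/3022 ≈ 0.00033091
g/B(-42 + 2) = 1/(3022*(-42 + 2)) = (1/3022)/(-40) = (1/3022)*(-1/40) = -1/120880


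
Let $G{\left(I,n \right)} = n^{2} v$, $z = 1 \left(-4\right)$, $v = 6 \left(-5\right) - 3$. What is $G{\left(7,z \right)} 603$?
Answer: $-318384$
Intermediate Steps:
$v = -33$ ($v = -30 - 3 = -33$)
$z = -4$
$G{\left(I,n \right)} = - 33 n^{2}$ ($G{\left(I,n \right)} = n^{2} \left(-33\right) = - 33 n^{2}$)
$G{\left(7,z \right)} 603 = - 33 \left(-4\right)^{2} \cdot 603 = \left(-33\right) 16 \cdot 603 = \left(-528\right) 603 = -318384$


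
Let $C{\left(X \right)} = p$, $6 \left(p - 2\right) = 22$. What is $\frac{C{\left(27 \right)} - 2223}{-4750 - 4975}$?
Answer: $\frac{6652}{29175} \approx 0.228$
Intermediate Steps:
$p = \frac{17}{3}$ ($p = 2 + \frac{1}{6} \cdot 22 = 2 + \frac{11}{3} = \frac{17}{3} \approx 5.6667$)
$C{\left(X \right)} = \frac{17}{3}$
$\frac{C{\left(27 \right)} - 2223}{-4750 - 4975} = \frac{\frac{17}{3} - 2223}{-4750 - 4975} = - \frac{6652}{3 \left(-9725\right)} = \left(- \frac{6652}{3}\right) \left(- \frac{1}{9725}\right) = \frac{6652}{29175}$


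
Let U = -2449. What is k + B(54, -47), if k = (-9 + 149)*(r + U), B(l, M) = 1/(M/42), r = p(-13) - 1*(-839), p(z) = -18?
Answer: -10712282/47 ≈ -2.2792e+5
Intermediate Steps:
r = 821 (r = -18 - 1*(-839) = -18 + 839 = 821)
B(l, M) = 42/M (B(l, M) = 1/(M*(1/42)) = 1/(M/42) = 42/M)
k = -227920 (k = (-9 + 149)*(821 - 2449) = 140*(-1628) = -227920)
k + B(54, -47) = -227920 + 42/(-47) = -227920 + 42*(-1/47) = -227920 - 42/47 = -10712282/47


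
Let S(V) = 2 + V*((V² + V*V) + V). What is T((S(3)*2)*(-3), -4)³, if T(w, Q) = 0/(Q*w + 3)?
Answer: 0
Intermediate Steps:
S(V) = 2 + V*(V + 2*V²) (S(V) = 2 + V*((V² + V²) + V) = 2 + V*(2*V² + V) = 2 + V*(V + 2*V²))
T(w, Q) = 0 (T(w, Q) = 0/(3 + Q*w) = 0)
T((S(3)*2)*(-3), -4)³ = 0³ = 0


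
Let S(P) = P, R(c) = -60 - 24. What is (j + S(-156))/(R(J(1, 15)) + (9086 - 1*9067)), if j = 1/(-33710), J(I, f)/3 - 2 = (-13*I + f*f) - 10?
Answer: 5258761/2191150 ≈ 2.4000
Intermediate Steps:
J(I, f) = -24 - 39*I + 3*f**2 (J(I, f) = 6 + 3*((-13*I + f*f) - 10) = 6 + 3*((-13*I + f**2) - 10) = 6 + 3*((f**2 - 13*I) - 10) = 6 + 3*(-10 + f**2 - 13*I) = 6 + (-30 - 39*I + 3*f**2) = -24 - 39*I + 3*f**2)
j = -1/33710 ≈ -2.9665e-5
R(c) = -84
(j + S(-156))/(R(J(1, 15)) + (9086 - 1*9067)) = (-1/33710 - 156)/(-84 + (9086 - 1*9067)) = -5258761/(33710*(-84 + (9086 - 9067))) = -5258761/(33710*(-84 + 19)) = -5258761/33710/(-65) = -5258761/33710*(-1/65) = 5258761/2191150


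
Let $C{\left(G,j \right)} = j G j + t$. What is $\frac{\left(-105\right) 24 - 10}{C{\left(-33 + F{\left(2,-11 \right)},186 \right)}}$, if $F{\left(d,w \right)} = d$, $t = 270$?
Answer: $\frac{1265}{536103} \approx 0.0023596$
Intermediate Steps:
$C{\left(G,j \right)} = 270 + G j^{2}$ ($C{\left(G,j \right)} = j G j + 270 = G j j + 270 = G j^{2} + 270 = 270 + G j^{2}$)
$\frac{\left(-105\right) 24 - 10}{C{\left(-33 + F{\left(2,-11 \right)},186 \right)}} = \frac{\left(-105\right) 24 - 10}{270 + \left(-33 + 2\right) 186^{2}} = \frac{-2520 - 10}{270 - 1072476} = - \frac{2530}{270 - 1072476} = - \frac{2530}{-1072206} = \left(-2530\right) \left(- \frac{1}{1072206}\right) = \frac{1265}{536103}$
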